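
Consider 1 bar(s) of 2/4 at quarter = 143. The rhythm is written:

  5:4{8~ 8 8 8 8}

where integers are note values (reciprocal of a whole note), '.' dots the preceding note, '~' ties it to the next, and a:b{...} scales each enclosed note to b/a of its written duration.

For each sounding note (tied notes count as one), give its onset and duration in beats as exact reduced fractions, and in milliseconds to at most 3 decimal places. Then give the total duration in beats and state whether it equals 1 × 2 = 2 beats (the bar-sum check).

1) 0.0ms=0b +335.664ms=4/5b
2) 335.664ms=4/5b +167.832ms=2/5b
3) 503.497ms=6/5b +167.832ms=2/5b
4) 671.329ms=8/5b +167.832ms=2/5b
Σ=2b of 2 (143bpm 2/4) — PASS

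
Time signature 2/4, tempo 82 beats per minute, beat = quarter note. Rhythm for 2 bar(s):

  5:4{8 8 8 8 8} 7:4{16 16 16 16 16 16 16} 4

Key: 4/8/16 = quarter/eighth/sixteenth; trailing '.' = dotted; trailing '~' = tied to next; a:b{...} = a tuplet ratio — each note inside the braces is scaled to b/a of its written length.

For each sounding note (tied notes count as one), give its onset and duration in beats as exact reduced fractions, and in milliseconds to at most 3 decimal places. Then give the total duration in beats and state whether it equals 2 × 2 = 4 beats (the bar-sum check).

1) 0.0ms=0b +292.683ms=2/5b
2) 292.683ms=2/5b +292.683ms=2/5b
3) 585.366ms=4/5b +292.683ms=2/5b
4) 878.049ms=6/5b +292.683ms=2/5b
5) 1170.732ms=8/5b +292.683ms=2/5b
6) 1463.415ms=2b +104.53ms=1/7b
7) 1567.944ms=15/7b +104.53ms=1/7b
8) 1672.474ms=16/7b +104.53ms=1/7b
9) 1777.003ms=17/7b +104.53ms=1/7b
10) 1881.533ms=18/7b +104.53ms=1/7b
11) 1986.063ms=19/7b +104.53ms=1/7b
12) 2090.592ms=20/7b +104.53ms=1/7b
13) 2195.122ms=3b +731.707ms=1b
Σ=4b of 4 (82bpm 2/4) — PASS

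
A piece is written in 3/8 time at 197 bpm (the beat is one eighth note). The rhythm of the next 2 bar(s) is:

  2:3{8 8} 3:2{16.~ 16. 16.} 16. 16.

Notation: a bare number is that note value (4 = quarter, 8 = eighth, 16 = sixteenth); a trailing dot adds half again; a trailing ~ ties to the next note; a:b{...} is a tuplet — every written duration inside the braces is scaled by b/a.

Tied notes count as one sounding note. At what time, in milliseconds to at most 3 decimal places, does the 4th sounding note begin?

note 4 onset = 4b = 1218.274ms

1. 0.0ms @ 0 + 456.853ms (3/2)
2. 456.853ms @ 3/2 + 456.853ms (3/2)
3. 913.706ms @ 3 + 304.569ms (1)
4. 1218.274ms @ 4 + 152.284ms (1/2)
5. 1370.558ms @ 9/2 + 228.426ms (3/4)
6. 1598.985ms @ 21/4 + 228.426ms (3/4)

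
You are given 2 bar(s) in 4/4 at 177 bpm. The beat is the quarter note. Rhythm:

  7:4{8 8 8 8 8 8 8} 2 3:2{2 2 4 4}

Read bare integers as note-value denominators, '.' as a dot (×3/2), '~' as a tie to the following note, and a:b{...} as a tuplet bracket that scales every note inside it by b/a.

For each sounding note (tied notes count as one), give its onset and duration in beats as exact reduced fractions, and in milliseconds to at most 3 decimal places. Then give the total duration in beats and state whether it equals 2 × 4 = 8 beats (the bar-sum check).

1) 0.0ms=0b +96.852ms=2/7b
2) 96.852ms=2/7b +96.852ms=2/7b
3) 193.705ms=4/7b +96.852ms=2/7b
4) 290.557ms=6/7b +96.852ms=2/7b
5) 387.409ms=8/7b +96.852ms=2/7b
6) 484.262ms=10/7b +96.852ms=2/7b
7) 581.114ms=12/7b +96.852ms=2/7b
8) 677.966ms=2b +677.966ms=2b
9) 1355.932ms=4b +451.977ms=4/3b
10) 1807.91ms=16/3b +451.977ms=4/3b
11) 2259.887ms=20/3b +225.989ms=2/3b
12) 2485.876ms=22/3b +225.989ms=2/3b
Σ=8b of 8 (177bpm 4/4) — PASS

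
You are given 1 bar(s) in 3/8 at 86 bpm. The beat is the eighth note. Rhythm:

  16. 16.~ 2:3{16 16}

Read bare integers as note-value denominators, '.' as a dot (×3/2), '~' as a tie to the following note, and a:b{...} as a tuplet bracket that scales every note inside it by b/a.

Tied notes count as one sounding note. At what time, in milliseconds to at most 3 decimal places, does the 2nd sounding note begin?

1. 0.0ms @ 0 + 523.256ms (3/4)
2. 523.256ms @ 3/4 + 1046.512ms (3/2)
3. 1569.767ms @ 9/4 + 523.256ms (3/4)

note 2 onset = 3/4b = 523.256ms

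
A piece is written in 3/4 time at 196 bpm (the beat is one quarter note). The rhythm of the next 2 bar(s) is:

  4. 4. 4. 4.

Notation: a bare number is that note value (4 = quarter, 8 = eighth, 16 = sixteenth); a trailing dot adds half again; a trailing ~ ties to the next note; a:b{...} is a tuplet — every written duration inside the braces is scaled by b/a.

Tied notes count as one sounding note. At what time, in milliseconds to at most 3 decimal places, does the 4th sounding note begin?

note 4 onset = 9/2b = 1377.551ms

1. 0.0ms @ 0 + 459.184ms (3/2)
2. 459.184ms @ 3/2 + 459.184ms (3/2)
3. 918.367ms @ 3 + 459.184ms (3/2)
4. 1377.551ms @ 9/2 + 459.184ms (3/2)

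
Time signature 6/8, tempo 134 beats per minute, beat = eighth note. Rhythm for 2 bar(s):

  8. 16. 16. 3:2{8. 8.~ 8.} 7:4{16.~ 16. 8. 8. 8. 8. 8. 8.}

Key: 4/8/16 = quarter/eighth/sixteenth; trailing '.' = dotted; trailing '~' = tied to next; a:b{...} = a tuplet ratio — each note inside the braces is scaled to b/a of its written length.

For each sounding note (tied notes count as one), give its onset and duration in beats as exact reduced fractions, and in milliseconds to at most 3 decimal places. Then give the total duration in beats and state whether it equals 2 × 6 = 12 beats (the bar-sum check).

1) 0.0ms=0b +671.642ms=3/2b
2) 671.642ms=3/2b +335.821ms=3/4b
3) 1007.463ms=9/4b +335.821ms=3/4b
4) 1343.284ms=3b +447.761ms=1b
5) 1791.045ms=4b +895.522ms=2b
6) 2686.567ms=6b +383.795ms=6/7b
7) 3070.362ms=48/7b +383.795ms=6/7b
8) 3454.158ms=54/7b +383.795ms=6/7b
9) 3837.953ms=60/7b +383.795ms=6/7b
10) 4221.748ms=66/7b +383.795ms=6/7b
11) 4605.544ms=72/7b +383.795ms=6/7b
12) 4989.339ms=78/7b +383.795ms=6/7b
Σ=12b of 12 (134bpm 6/8) — PASS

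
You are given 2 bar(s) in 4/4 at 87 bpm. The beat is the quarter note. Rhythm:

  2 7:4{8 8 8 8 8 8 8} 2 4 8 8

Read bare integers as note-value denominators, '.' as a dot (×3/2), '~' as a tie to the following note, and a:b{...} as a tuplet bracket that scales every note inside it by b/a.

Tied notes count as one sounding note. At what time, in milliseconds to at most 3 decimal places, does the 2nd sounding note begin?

note 2 onset = 2b = 1379.31ms

1. 0.0ms @ 0 + 1379.31ms (2)
2. 1379.31ms @ 2 + 197.044ms (2/7)
3. 1576.355ms @ 16/7 + 197.044ms (2/7)
4. 1773.399ms @ 18/7 + 197.044ms (2/7)
5. 1970.443ms @ 20/7 + 197.044ms (2/7)
6. 2167.488ms @ 22/7 + 197.044ms (2/7)
7. 2364.532ms @ 24/7 + 197.044ms (2/7)
8. 2561.576ms @ 26/7 + 197.044ms (2/7)
9. 2758.621ms @ 4 + 1379.31ms (2)
10. 4137.931ms @ 6 + 689.655ms (1)
11. 4827.586ms @ 7 + 344.828ms (1/2)
12. 5172.414ms @ 15/2 + 344.828ms (1/2)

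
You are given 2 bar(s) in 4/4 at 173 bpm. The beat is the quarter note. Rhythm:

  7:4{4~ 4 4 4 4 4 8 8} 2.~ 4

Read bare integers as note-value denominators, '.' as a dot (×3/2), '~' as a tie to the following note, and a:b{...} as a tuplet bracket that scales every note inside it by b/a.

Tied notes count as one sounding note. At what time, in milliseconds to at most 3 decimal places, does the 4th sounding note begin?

1. 0.0ms @ 0 + 396.367ms (8/7)
2. 396.367ms @ 8/7 + 198.183ms (4/7)
3. 594.55ms @ 12/7 + 198.183ms (4/7)
4. 792.733ms @ 16/7 + 198.183ms (4/7)
5. 990.917ms @ 20/7 + 198.183ms (4/7)
6. 1189.1ms @ 24/7 + 99.092ms (2/7)
7. 1288.192ms @ 26/7 + 99.092ms (2/7)
8. 1387.283ms @ 4 + 1387.283ms (4)

note 4 onset = 16/7b = 792.733ms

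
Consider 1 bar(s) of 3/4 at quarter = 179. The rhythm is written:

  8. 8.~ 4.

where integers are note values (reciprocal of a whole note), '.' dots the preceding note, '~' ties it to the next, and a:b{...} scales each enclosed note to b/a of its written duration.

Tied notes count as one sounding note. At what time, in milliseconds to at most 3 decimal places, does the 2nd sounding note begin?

note 2 onset = 3/4b = 251.397ms

1. 0.0ms @ 0 + 251.397ms (3/4)
2. 251.397ms @ 3/4 + 754.19ms (9/4)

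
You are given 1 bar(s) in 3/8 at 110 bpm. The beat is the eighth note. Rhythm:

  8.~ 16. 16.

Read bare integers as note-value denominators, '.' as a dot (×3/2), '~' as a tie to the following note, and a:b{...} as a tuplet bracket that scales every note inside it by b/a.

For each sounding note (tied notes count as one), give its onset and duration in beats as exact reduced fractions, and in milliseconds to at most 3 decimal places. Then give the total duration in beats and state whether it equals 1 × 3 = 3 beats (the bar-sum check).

1) 0.0ms=0b +1227.273ms=9/4b
2) 1227.273ms=9/4b +409.091ms=3/4b
Σ=3b of 3 (110bpm 3/8) — PASS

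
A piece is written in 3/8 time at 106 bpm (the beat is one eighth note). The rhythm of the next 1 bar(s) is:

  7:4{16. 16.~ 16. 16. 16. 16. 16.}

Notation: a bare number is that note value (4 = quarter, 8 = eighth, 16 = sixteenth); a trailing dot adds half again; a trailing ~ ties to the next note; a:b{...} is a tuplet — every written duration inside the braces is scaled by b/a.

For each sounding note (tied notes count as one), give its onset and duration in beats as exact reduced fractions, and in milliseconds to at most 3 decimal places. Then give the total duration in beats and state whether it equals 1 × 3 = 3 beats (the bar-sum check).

1) 0.0ms=0b +242.588ms=3/7b
2) 242.588ms=3/7b +485.175ms=6/7b
3) 727.763ms=9/7b +242.588ms=3/7b
4) 970.35ms=12/7b +242.588ms=3/7b
5) 1212.938ms=15/7b +242.588ms=3/7b
6) 1455.526ms=18/7b +242.588ms=3/7b
Σ=3b of 3 (106bpm 3/8) — PASS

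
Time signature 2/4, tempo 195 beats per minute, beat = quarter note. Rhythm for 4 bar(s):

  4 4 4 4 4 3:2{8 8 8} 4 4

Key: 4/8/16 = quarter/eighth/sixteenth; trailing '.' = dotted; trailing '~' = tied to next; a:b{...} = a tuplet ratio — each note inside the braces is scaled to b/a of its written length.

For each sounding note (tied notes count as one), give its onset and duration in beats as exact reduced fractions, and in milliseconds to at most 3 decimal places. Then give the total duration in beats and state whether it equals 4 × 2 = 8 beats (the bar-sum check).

1) 0.0ms=0b +307.692ms=1b
2) 307.692ms=1b +307.692ms=1b
3) 615.385ms=2b +307.692ms=1b
4) 923.077ms=3b +307.692ms=1b
5) 1230.769ms=4b +307.692ms=1b
6) 1538.462ms=5b +102.564ms=1/3b
7) 1641.026ms=16/3b +102.564ms=1/3b
8) 1743.59ms=17/3b +102.564ms=1/3b
9) 1846.154ms=6b +307.692ms=1b
10) 2153.846ms=7b +307.692ms=1b
Σ=8b of 8 (195bpm 2/4) — PASS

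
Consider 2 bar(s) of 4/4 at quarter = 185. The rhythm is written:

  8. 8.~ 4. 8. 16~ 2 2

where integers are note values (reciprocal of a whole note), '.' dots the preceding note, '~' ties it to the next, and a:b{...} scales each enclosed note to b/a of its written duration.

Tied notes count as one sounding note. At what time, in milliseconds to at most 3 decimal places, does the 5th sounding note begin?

note 5 onset = 6b = 1945.946ms

1. 0.0ms @ 0 + 243.243ms (3/4)
2. 243.243ms @ 3/4 + 729.73ms (9/4)
3. 972.973ms @ 3 + 243.243ms (3/4)
4. 1216.216ms @ 15/4 + 729.73ms (9/4)
5. 1945.946ms @ 6 + 648.649ms (2)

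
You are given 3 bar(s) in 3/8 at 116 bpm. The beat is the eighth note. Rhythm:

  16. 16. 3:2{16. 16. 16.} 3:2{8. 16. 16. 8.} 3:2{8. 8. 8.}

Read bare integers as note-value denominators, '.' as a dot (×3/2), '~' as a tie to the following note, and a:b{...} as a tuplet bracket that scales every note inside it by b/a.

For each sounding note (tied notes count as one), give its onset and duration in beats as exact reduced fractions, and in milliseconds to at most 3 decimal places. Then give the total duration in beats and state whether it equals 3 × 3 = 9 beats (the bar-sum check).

1) 0.0ms=0b +387.931ms=3/4b
2) 387.931ms=3/4b +387.931ms=3/4b
3) 775.862ms=3/2b +258.621ms=1/2b
4) 1034.483ms=2b +258.621ms=1/2b
5) 1293.103ms=5/2b +258.621ms=1/2b
6) 1551.724ms=3b +517.241ms=1b
7) 2068.966ms=4b +258.621ms=1/2b
8) 2327.586ms=9/2b +258.621ms=1/2b
9) 2586.207ms=5b +517.241ms=1b
10) 3103.448ms=6b +517.241ms=1b
11) 3620.69ms=7b +517.241ms=1b
12) 4137.931ms=8b +517.241ms=1b
Σ=9b of 9 (116bpm 3/8) — PASS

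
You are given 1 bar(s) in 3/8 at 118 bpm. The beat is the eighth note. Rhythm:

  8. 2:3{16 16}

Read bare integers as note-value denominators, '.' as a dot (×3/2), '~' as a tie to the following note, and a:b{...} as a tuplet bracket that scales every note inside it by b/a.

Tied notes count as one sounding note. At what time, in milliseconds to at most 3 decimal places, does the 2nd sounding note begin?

note 2 onset = 3/2b = 762.712ms

1. 0.0ms @ 0 + 762.712ms (3/2)
2. 762.712ms @ 3/2 + 381.356ms (3/4)
3. 1144.068ms @ 9/4 + 381.356ms (3/4)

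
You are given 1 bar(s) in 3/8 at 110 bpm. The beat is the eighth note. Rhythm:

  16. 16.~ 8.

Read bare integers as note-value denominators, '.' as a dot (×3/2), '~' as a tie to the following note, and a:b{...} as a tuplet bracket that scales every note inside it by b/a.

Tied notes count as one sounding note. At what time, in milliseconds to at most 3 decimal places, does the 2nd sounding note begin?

1. 0.0ms @ 0 + 409.091ms (3/4)
2. 409.091ms @ 3/4 + 1227.273ms (9/4)

note 2 onset = 3/4b = 409.091ms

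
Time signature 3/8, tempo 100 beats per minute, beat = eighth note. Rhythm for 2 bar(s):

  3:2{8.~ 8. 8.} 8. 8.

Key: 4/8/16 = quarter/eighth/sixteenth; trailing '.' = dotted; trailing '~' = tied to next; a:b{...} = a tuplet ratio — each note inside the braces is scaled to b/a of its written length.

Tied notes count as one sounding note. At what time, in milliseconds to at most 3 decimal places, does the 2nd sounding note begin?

note 2 onset = 2b = 1200.0ms

1. 0.0ms @ 0 + 1200.0ms (2)
2. 1200.0ms @ 2 + 600.0ms (1)
3. 1800.0ms @ 3 + 900.0ms (3/2)
4. 2700.0ms @ 9/2 + 900.0ms (3/2)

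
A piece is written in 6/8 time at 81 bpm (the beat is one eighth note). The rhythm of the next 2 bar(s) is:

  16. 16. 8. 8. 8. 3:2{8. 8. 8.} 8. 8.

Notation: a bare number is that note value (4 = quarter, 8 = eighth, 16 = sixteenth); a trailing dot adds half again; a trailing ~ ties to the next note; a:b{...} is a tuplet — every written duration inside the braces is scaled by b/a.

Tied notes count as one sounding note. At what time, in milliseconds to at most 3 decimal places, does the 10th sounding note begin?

note 10 onset = 21/2b = 7777.778ms

1. 0.0ms @ 0 + 555.556ms (3/4)
2. 555.556ms @ 3/4 + 555.556ms (3/4)
3. 1111.111ms @ 3/2 + 1111.111ms (3/2)
4. 2222.222ms @ 3 + 1111.111ms (3/2)
5. 3333.333ms @ 9/2 + 1111.111ms (3/2)
6. 4444.444ms @ 6 + 740.741ms (1)
7. 5185.185ms @ 7 + 740.741ms (1)
8. 5925.926ms @ 8 + 740.741ms (1)
9. 6666.667ms @ 9 + 1111.111ms (3/2)
10. 7777.778ms @ 21/2 + 1111.111ms (3/2)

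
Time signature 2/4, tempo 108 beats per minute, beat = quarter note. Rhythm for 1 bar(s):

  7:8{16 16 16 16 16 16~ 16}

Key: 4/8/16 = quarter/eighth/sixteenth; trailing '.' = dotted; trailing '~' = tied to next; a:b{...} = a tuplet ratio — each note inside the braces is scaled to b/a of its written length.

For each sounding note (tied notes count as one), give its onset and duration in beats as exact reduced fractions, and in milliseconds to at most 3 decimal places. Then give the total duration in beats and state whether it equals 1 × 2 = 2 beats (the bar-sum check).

1) 0.0ms=0b +158.73ms=2/7b
2) 158.73ms=2/7b +158.73ms=2/7b
3) 317.46ms=4/7b +158.73ms=2/7b
4) 476.19ms=6/7b +158.73ms=2/7b
5) 634.921ms=8/7b +158.73ms=2/7b
6) 793.651ms=10/7b +317.46ms=4/7b
Σ=2b of 2 (108bpm 2/4) — PASS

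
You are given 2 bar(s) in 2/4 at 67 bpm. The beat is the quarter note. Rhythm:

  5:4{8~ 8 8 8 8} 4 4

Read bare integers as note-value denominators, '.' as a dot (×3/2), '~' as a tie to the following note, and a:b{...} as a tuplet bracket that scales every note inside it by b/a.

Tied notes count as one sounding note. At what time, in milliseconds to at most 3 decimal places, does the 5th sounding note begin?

note 5 onset = 2b = 1791.045ms

1. 0.0ms @ 0 + 716.418ms (4/5)
2. 716.418ms @ 4/5 + 358.209ms (2/5)
3. 1074.627ms @ 6/5 + 358.209ms (2/5)
4. 1432.836ms @ 8/5 + 358.209ms (2/5)
5. 1791.045ms @ 2 + 895.522ms (1)
6. 2686.567ms @ 3 + 895.522ms (1)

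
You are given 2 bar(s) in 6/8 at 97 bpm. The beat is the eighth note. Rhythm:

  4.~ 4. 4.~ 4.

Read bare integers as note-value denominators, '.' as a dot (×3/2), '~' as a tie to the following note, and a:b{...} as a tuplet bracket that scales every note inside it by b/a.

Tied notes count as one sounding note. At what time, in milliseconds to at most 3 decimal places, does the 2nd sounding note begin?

note 2 onset = 6b = 3711.34ms

1. 0.0ms @ 0 + 3711.34ms (6)
2. 3711.34ms @ 6 + 3711.34ms (6)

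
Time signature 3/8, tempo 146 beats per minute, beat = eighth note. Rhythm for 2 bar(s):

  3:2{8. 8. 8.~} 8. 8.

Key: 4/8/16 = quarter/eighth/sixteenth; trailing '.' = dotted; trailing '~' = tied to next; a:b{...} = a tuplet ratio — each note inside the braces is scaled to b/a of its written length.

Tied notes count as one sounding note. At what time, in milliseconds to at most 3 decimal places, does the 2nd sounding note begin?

1. 0.0ms @ 0 + 410.959ms (1)
2. 410.959ms @ 1 + 410.959ms (1)
3. 821.918ms @ 2 + 1027.397ms (5/2)
4. 1849.315ms @ 9/2 + 616.438ms (3/2)

note 2 onset = 1b = 410.959ms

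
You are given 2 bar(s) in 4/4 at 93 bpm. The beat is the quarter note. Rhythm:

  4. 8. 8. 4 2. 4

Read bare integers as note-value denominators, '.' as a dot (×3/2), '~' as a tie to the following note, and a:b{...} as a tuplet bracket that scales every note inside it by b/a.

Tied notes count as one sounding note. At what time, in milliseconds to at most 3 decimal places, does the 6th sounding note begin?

note 6 onset = 7b = 4516.129ms

1. 0.0ms @ 0 + 967.742ms (3/2)
2. 967.742ms @ 3/2 + 483.871ms (3/4)
3. 1451.613ms @ 9/4 + 483.871ms (3/4)
4. 1935.484ms @ 3 + 645.161ms (1)
5. 2580.645ms @ 4 + 1935.484ms (3)
6. 4516.129ms @ 7 + 645.161ms (1)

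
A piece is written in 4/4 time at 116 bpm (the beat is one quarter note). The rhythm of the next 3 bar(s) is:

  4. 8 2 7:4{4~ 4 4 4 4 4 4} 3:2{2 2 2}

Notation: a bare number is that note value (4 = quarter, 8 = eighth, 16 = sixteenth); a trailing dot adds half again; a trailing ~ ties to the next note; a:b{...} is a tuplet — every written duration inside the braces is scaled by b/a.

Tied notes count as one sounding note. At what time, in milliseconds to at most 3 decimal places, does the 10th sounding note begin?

note 10 onset = 8b = 4137.931ms

1. 0.0ms @ 0 + 775.862ms (3/2)
2. 775.862ms @ 3/2 + 258.621ms (1/2)
3. 1034.483ms @ 2 + 1034.483ms (2)
4. 2068.966ms @ 4 + 591.133ms (8/7)
5. 2660.099ms @ 36/7 + 295.567ms (4/7)
6. 2955.665ms @ 40/7 + 295.567ms (4/7)
7. 3251.232ms @ 44/7 + 295.567ms (4/7)
8. 3546.798ms @ 48/7 + 295.567ms (4/7)
9. 3842.365ms @ 52/7 + 295.567ms (4/7)
10. 4137.931ms @ 8 + 689.655ms (4/3)
11. 4827.586ms @ 28/3 + 689.655ms (4/3)
12. 5517.241ms @ 32/3 + 689.655ms (4/3)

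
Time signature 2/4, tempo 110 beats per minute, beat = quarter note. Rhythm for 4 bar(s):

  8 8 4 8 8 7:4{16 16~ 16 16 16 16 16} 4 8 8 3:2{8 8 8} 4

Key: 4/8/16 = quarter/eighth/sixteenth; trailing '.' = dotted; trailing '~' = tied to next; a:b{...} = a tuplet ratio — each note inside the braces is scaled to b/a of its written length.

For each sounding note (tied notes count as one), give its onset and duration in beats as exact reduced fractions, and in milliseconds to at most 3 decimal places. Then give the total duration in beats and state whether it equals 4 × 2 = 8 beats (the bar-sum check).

1) 0.0ms=0b +272.727ms=1/2b
2) 272.727ms=1/2b +272.727ms=1/2b
3) 545.455ms=1b +545.455ms=1b
4) 1090.909ms=2b +272.727ms=1/2b
5) 1363.636ms=5/2b +272.727ms=1/2b
6) 1636.364ms=3b +77.922ms=1/7b
7) 1714.286ms=22/7b +155.844ms=2/7b
8) 1870.13ms=24/7b +77.922ms=1/7b
9) 1948.052ms=25/7b +77.922ms=1/7b
10) 2025.974ms=26/7b +77.922ms=1/7b
11) 2103.896ms=27/7b +77.922ms=1/7b
12) 2181.818ms=4b +545.455ms=1b
13) 2727.273ms=5b +272.727ms=1/2b
14) 3000.0ms=11/2b +272.727ms=1/2b
15) 3272.727ms=6b +181.818ms=1/3b
16) 3454.545ms=19/3b +181.818ms=1/3b
17) 3636.364ms=20/3b +181.818ms=1/3b
18) 3818.182ms=7b +545.455ms=1b
Σ=8b of 8 (110bpm 2/4) — PASS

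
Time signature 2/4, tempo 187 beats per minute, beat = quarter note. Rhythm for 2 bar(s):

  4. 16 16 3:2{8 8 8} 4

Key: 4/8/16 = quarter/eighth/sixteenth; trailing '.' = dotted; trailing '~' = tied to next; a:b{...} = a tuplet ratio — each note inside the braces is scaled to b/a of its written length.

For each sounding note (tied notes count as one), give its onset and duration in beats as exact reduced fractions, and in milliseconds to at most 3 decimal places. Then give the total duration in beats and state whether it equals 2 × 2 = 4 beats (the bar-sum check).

1) 0.0ms=0b +481.283ms=3/2b
2) 481.283ms=3/2b +80.214ms=1/4b
3) 561.497ms=7/4b +80.214ms=1/4b
4) 641.711ms=2b +106.952ms=1/3b
5) 748.663ms=7/3b +106.952ms=1/3b
6) 855.615ms=8/3b +106.952ms=1/3b
7) 962.567ms=3b +320.856ms=1b
Σ=4b of 4 (187bpm 2/4) — PASS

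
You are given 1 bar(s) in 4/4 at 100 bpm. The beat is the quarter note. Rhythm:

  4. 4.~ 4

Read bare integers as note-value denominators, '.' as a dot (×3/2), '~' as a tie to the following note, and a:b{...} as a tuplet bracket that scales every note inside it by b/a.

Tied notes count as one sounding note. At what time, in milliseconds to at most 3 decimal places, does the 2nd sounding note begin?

note 2 onset = 3/2b = 900.0ms

1. 0.0ms @ 0 + 900.0ms (3/2)
2. 900.0ms @ 3/2 + 1500.0ms (5/2)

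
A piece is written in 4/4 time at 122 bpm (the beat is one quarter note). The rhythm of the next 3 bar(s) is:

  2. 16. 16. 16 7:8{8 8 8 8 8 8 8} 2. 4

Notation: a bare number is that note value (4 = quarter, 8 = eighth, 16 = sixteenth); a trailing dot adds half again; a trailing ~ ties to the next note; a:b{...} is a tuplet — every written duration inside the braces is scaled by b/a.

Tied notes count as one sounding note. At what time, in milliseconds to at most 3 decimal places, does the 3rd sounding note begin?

note 3 onset = 27/8b = 1659.836ms

1. 0.0ms @ 0 + 1475.41ms (3)
2. 1475.41ms @ 3 + 184.426ms (3/8)
3. 1659.836ms @ 27/8 + 184.426ms (3/8)
4. 1844.262ms @ 15/4 + 122.951ms (1/4)
5. 1967.213ms @ 4 + 281.03ms (4/7)
6. 2248.244ms @ 32/7 + 281.03ms (4/7)
7. 2529.274ms @ 36/7 + 281.03ms (4/7)
8. 2810.304ms @ 40/7 + 281.03ms (4/7)
9. 3091.335ms @ 44/7 + 281.03ms (4/7)
10. 3372.365ms @ 48/7 + 281.03ms (4/7)
11. 3653.396ms @ 52/7 + 281.03ms (4/7)
12. 3934.426ms @ 8 + 1475.41ms (3)
13. 5409.836ms @ 11 + 491.803ms (1)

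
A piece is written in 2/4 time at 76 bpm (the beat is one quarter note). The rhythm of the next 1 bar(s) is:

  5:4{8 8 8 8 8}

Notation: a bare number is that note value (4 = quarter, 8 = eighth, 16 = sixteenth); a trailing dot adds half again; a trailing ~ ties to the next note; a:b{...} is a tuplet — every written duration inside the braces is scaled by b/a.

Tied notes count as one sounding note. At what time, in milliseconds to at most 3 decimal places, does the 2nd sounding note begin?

1. 0.0ms @ 0 + 315.789ms (2/5)
2. 315.789ms @ 2/5 + 315.789ms (2/5)
3. 631.579ms @ 4/5 + 315.789ms (2/5)
4. 947.368ms @ 6/5 + 315.789ms (2/5)
5. 1263.158ms @ 8/5 + 315.789ms (2/5)

note 2 onset = 2/5b = 315.789ms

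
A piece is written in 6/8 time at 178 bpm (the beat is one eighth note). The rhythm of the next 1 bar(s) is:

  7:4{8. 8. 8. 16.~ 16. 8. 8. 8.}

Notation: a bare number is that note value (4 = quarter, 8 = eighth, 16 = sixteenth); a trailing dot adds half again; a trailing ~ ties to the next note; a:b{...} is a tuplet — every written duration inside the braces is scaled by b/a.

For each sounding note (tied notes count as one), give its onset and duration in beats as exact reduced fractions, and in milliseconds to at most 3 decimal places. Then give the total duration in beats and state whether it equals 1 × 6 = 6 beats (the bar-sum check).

1) 0.0ms=0b +288.925ms=6/7b
2) 288.925ms=6/7b +288.925ms=6/7b
3) 577.849ms=12/7b +288.925ms=6/7b
4) 866.774ms=18/7b +288.925ms=6/7b
5) 1155.698ms=24/7b +288.925ms=6/7b
6) 1444.623ms=30/7b +288.925ms=6/7b
7) 1733.547ms=36/7b +288.925ms=6/7b
Σ=6b of 6 (178bpm 6/8) — PASS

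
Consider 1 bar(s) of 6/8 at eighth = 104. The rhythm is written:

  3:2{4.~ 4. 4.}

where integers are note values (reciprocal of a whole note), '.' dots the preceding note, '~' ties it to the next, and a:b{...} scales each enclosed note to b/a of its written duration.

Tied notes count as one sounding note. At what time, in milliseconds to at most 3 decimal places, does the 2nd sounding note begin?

1. 0.0ms @ 0 + 2307.692ms (4)
2. 2307.692ms @ 4 + 1153.846ms (2)

note 2 onset = 4b = 2307.692ms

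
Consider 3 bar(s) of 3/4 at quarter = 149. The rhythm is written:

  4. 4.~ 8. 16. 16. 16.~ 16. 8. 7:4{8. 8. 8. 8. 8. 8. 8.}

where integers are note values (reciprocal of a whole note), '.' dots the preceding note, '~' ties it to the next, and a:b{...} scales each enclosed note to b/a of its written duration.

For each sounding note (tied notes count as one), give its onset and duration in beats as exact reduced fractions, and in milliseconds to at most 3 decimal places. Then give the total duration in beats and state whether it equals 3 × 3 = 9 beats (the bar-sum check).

1) 0.0ms=0b +604.027ms=3/2b
2) 604.027ms=3/2b +906.04ms=9/4b
3) 1510.067ms=15/4b +151.007ms=3/8b
4) 1661.074ms=33/8b +151.007ms=3/8b
5) 1812.081ms=9/2b +302.013ms=3/4b
6) 2114.094ms=21/4b +302.013ms=3/4b
7) 2416.107ms=6b +172.579ms=3/7b
8) 2588.686ms=45/7b +172.579ms=3/7b
9) 2761.266ms=48/7b +172.579ms=3/7b
10) 2933.845ms=51/7b +172.579ms=3/7b
11) 3106.424ms=54/7b +172.579ms=3/7b
12) 3279.003ms=57/7b +172.579ms=3/7b
13) 3451.582ms=60/7b +172.579ms=3/7b
Σ=9b of 9 (149bpm 3/4) — PASS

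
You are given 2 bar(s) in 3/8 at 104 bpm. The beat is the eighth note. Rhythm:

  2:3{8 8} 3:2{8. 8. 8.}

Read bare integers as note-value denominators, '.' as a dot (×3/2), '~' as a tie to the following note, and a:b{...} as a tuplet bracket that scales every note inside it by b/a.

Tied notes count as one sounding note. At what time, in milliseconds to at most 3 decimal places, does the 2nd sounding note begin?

1. 0.0ms @ 0 + 865.385ms (3/2)
2. 865.385ms @ 3/2 + 865.385ms (3/2)
3. 1730.769ms @ 3 + 576.923ms (1)
4. 2307.692ms @ 4 + 576.923ms (1)
5. 2884.615ms @ 5 + 576.923ms (1)

note 2 onset = 3/2b = 865.385ms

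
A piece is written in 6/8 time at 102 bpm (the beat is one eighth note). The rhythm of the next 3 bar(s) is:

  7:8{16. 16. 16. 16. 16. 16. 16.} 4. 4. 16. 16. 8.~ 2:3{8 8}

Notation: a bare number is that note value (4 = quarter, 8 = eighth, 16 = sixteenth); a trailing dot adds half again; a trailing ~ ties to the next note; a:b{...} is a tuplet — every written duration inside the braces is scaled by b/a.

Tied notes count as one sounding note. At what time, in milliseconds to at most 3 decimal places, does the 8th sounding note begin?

note 8 onset = 6b = 3529.412ms

1. 0.0ms @ 0 + 504.202ms (6/7)
2. 504.202ms @ 6/7 + 504.202ms (6/7)
3. 1008.403ms @ 12/7 + 504.202ms (6/7)
4. 1512.605ms @ 18/7 + 504.202ms (6/7)
5. 2016.807ms @ 24/7 + 504.202ms (6/7)
6. 2521.008ms @ 30/7 + 504.202ms (6/7)
7. 3025.21ms @ 36/7 + 504.202ms (6/7)
8. 3529.412ms @ 6 + 1764.706ms (3)
9. 5294.118ms @ 9 + 1764.706ms (3)
10. 7058.824ms @ 12 + 441.176ms (3/4)
11. 7500.0ms @ 51/4 + 441.176ms (3/4)
12. 7941.176ms @ 27/2 + 1764.706ms (3)
13. 9705.882ms @ 33/2 + 882.353ms (3/2)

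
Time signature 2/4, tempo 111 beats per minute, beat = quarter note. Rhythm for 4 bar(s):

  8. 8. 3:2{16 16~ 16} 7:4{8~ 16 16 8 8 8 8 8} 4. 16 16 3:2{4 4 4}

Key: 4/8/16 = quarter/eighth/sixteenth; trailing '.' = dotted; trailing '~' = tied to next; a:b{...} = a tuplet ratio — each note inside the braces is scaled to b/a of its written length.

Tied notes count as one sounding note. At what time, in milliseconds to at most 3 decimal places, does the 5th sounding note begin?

1. 0.0ms @ 0 + 405.405ms (3/4)
2. 405.405ms @ 3/4 + 405.405ms (3/4)
3. 810.811ms @ 3/2 + 90.09ms (1/6)
4. 900.901ms @ 5/3 + 180.18ms (1/3)
5. 1081.081ms @ 2 + 231.66ms (3/7)
6. 1312.741ms @ 17/7 + 77.22ms (1/7)
7. 1389.961ms @ 18/7 + 154.44ms (2/7)
8. 1544.402ms @ 20/7 + 154.44ms (2/7)
9. 1698.842ms @ 22/7 + 154.44ms (2/7)
10. 1853.282ms @ 24/7 + 154.44ms (2/7)
11. 2007.722ms @ 26/7 + 154.44ms (2/7)
12. 2162.162ms @ 4 + 810.811ms (3/2)
13. 2972.973ms @ 11/2 + 135.135ms (1/4)
14. 3108.108ms @ 23/4 + 135.135ms (1/4)
15. 3243.243ms @ 6 + 360.36ms (2/3)
16. 3603.604ms @ 20/3 + 360.36ms (2/3)
17. 3963.964ms @ 22/3 + 360.36ms (2/3)

note 5 onset = 2b = 1081.081ms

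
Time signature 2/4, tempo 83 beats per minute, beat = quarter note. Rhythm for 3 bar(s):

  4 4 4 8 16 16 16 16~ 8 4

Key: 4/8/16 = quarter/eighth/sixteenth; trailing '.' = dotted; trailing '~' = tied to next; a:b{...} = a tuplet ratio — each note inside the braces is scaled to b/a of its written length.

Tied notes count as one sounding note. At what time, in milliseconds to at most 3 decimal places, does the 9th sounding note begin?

note 9 onset = 5b = 3614.458ms

1. 0.0ms @ 0 + 722.892ms (1)
2. 722.892ms @ 1 + 722.892ms (1)
3. 1445.783ms @ 2 + 722.892ms (1)
4. 2168.675ms @ 3 + 361.446ms (1/2)
5. 2530.12ms @ 7/2 + 180.723ms (1/4)
6. 2710.843ms @ 15/4 + 180.723ms (1/4)
7. 2891.566ms @ 4 + 180.723ms (1/4)
8. 3072.289ms @ 17/4 + 542.169ms (3/4)
9. 3614.458ms @ 5 + 722.892ms (1)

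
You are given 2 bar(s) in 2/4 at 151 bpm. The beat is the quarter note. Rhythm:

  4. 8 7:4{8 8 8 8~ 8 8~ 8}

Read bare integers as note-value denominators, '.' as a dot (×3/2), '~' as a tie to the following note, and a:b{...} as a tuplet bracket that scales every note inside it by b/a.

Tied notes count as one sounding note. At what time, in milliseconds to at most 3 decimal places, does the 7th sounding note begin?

1. 0.0ms @ 0 + 596.026ms (3/2)
2. 596.026ms @ 3/2 + 198.675ms (1/2)
3. 794.702ms @ 2 + 113.529ms (2/7)
4. 908.231ms @ 16/7 + 113.529ms (2/7)
5. 1021.76ms @ 18/7 + 113.529ms (2/7)
6. 1135.289ms @ 20/7 + 227.058ms (4/7)
7. 1362.346ms @ 24/7 + 227.058ms (4/7)

note 7 onset = 24/7b = 1362.346ms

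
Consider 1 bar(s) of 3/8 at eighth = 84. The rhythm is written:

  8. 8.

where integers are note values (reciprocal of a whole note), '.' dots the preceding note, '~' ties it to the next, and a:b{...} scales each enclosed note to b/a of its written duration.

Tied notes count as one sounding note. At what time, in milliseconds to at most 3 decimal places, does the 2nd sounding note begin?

note 2 onset = 3/2b = 1071.429ms

1. 0.0ms @ 0 + 1071.429ms (3/2)
2. 1071.429ms @ 3/2 + 1071.429ms (3/2)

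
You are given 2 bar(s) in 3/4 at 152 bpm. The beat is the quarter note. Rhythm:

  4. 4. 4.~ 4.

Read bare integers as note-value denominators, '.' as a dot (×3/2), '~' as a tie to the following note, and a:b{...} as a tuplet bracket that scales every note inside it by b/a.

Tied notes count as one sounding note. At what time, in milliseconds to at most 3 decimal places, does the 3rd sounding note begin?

1. 0.0ms @ 0 + 592.105ms (3/2)
2. 592.105ms @ 3/2 + 592.105ms (3/2)
3. 1184.211ms @ 3 + 1184.211ms (3)

note 3 onset = 3b = 1184.211ms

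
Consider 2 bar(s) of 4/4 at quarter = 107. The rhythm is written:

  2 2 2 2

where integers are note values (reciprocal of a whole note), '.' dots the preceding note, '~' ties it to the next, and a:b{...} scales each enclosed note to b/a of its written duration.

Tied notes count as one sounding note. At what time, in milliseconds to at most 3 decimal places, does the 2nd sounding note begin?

note 2 onset = 2b = 1121.495ms

1. 0.0ms @ 0 + 1121.495ms (2)
2. 1121.495ms @ 2 + 1121.495ms (2)
3. 2242.991ms @ 4 + 1121.495ms (2)
4. 3364.486ms @ 6 + 1121.495ms (2)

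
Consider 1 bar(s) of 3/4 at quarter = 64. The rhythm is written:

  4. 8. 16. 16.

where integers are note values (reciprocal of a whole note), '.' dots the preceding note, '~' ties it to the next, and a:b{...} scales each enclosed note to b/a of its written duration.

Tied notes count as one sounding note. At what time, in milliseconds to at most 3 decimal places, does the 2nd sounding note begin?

note 2 onset = 3/2b = 1406.25ms

1. 0.0ms @ 0 + 1406.25ms (3/2)
2. 1406.25ms @ 3/2 + 703.125ms (3/4)
3. 2109.375ms @ 9/4 + 351.562ms (3/8)
4. 2460.938ms @ 21/8 + 351.562ms (3/8)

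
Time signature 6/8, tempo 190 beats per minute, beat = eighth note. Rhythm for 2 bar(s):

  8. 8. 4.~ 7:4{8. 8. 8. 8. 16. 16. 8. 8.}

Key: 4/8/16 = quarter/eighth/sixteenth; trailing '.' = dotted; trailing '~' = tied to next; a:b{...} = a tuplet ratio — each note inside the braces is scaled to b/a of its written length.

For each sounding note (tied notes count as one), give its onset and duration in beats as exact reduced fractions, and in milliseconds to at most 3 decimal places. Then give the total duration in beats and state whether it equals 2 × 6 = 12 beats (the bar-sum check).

1) 0.0ms=0b +473.684ms=3/2b
2) 473.684ms=3/2b +473.684ms=3/2b
3) 947.368ms=3b +1218.045ms=27/7b
4) 2165.414ms=48/7b +270.677ms=6/7b
5) 2436.09ms=54/7b +270.677ms=6/7b
6) 2706.767ms=60/7b +270.677ms=6/7b
7) 2977.444ms=66/7b +135.338ms=3/7b
8) 3112.782ms=69/7b +135.338ms=3/7b
9) 3248.12ms=72/7b +270.677ms=6/7b
10) 3518.797ms=78/7b +270.677ms=6/7b
Σ=12b of 12 (190bpm 6/8) — PASS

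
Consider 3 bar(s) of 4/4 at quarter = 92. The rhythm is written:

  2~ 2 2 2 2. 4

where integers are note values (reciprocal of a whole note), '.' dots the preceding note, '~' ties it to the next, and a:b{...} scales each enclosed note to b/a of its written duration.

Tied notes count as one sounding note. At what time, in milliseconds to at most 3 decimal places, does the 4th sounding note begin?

1. 0.0ms @ 0 + 2608.696ms (4)
2. 2608.696ms @ 4 + 1304.348ms (2)
3. 3913.043ms @ 6 + 1304.348ms (2)
4. 5217.391ms @ 8 + 1956.522ms (3)
5. 7173.913ms @ 11 + 652.174ms (1)

note 4 onset = 8b = 5217.391ms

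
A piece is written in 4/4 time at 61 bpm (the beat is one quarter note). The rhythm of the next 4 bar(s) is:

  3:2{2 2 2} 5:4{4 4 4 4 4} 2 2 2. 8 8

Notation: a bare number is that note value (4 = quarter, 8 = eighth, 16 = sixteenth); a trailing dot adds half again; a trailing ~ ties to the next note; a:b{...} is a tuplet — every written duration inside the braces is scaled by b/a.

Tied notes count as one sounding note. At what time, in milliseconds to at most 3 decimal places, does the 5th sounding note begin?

1. 0.0ms @ 0 + 1311.475ms (4/3)
2. 1311.475ms @ 4/3 + 1311.475ms (4/3)
3. 2622.951ms @ 8/3 + 1311.475ms (4/3)
4. 3934.426ms @ 4 + 786.885ms (4/5)
5. 4721.311ms @ 24/5 + 786.885ms (4/5)
6. 5508.197ms @ 28/5 + 786.885ms (4/5)
7. 6295.082ms @ 32/5 + 786.885ms (4/5)
8. 7081.967ms @ 36/5 + 786.885ms (4/5)
9. 7868.852ms @ 8 + 1967.213ms (2)
10. 9836.066ms @ 10 + 1967.213ms (2)
11. 11803.279ms @ 12 + 2950.82ms (3)
12. 14754.098ms @ 15 + 491.803ms (1/2)
13. 15245.902ms @ 31/2 + 491.803ms (1/2)

note 5 onset = 24/5b = 4721.311ms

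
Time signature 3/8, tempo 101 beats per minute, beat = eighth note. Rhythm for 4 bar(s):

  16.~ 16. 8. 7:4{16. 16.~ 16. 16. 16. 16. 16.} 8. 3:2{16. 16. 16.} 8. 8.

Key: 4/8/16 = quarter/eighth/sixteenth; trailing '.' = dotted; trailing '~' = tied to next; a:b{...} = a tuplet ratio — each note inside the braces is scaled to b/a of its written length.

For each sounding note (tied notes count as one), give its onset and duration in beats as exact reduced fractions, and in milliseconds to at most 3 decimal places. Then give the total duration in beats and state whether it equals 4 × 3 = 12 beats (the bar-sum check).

1) 0.0ms=0b +891.089ms=3/2b
2) 891.089ms=3/2b +891.089ms=3/2b
3) 1782.178ms=3b +254.597ms=3/7b
4) 2036.775ms=24/7b +509.194ms=6/7b
5) 2545.969ms=30/7b +254.597ms=3/7b
6) 2800.566ms=33/7b +254.597ms=3/7b
7) 3055.163ms=36/7b +254.597ms=3/7b
8) 3309.76ms=39/7b +254.597ms=3/7b
9) 3564.356ms=6b +891.089ms=3/2b
10) 4455.446ms=15/2b +297.03ms=1/2b
11) 4752.475ms=8b +297.03ms=1/2b
12) 5049.505ms=17/2b +297.03ms=1/2b
13) 5346.535ms=9b +891.089ms=3/2b
14) 6237.624ms=21/2b +891.089ms=3/2b
Σ=12b of 12 (101bpm 3/8) — PASS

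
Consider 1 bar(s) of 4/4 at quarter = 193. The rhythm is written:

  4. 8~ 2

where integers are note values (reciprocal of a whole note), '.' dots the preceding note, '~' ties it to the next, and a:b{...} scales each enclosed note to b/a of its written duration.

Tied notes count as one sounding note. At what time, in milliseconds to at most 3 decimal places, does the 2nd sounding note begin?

1. 0.0ms @ 0 + 466.321ms (3/2)
2. 466.321ms @ 3/2 + 777.202ms (5/2)

note 2 onset = 3/2b = 466.321ms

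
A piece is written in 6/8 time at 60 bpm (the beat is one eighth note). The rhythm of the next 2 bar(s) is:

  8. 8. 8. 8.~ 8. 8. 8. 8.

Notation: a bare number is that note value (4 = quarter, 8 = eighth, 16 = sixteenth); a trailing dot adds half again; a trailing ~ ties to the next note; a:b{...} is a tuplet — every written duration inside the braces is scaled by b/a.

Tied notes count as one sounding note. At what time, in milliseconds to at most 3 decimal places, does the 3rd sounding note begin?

1. 0.0ms @ 0 + 1500.0ms (3/2)
2. 1500.0ms @ 3/2 + 1500.0ms (3/2)
3. 3000.0ms @ 3 + 1500.0ms (3/2)
4. 4500.0ms @ 9/2 + 3000.0ms (3)
5. 7500.0ms @ 15/2 + 1500.0ms (3/2)
6. 9000.0ms @ 9 + 1500.0ms (3/2)
7. 10500.0ms @ 21/2 + 1500.0ms (3/2)

note 3 onset = 3b = 3000.0ms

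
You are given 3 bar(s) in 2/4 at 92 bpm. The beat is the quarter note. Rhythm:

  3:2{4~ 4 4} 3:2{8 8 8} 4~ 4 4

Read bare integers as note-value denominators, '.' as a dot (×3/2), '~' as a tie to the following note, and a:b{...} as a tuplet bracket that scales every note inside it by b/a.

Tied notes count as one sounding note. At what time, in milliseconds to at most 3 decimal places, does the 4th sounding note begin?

note 4 onset = 7/3b = 1521.739ms

1. 0.0ms @ 0 + 869.565ms (4/3)
2. 869.565ms @ 4/3 + 434.783ms (2/3)
3. 1304.348ms @ 2 + 217.391ms (1/3)
4. 1521.739ms @ 7/3 + 217.391ms (1/3)
5. 1739.13ms @ 8/3 + 217.391ms (1/3)
6. 1956.522ms @ 3 + 1304.348ms (2)
7. 3260.87ms @ 5 + 652.174ms (1)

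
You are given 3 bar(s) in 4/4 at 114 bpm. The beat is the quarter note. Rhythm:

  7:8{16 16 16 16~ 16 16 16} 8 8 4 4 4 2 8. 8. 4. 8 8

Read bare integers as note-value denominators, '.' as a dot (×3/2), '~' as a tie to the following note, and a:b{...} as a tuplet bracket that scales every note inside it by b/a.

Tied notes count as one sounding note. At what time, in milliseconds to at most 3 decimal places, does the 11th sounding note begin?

1. 0.0ms @ 0 + 150.376ms (2/7)
2. 150.376ms @ 2/7 + 150.376ms (2/7)
3. 300.752ms @ 4/7 + 150.376ms (2/7)
4. 451.128ms @ 6/7 + 300.752ms (4/7)
5. 751.88ms @ 10/7 + 150.376ms (2/7)
6. 902.256ms @ 12/7 + 150.376ms (2/7)
7. 1052.632ms @ 2 + 263.158ms (1/2)
8. 1315.789ms @ 5/2 + 263.158ms (1/2)
9. 1578.947ms @ 3 + 526.316ms (1)
10. 2105.263ms @ 4 + 526.316ms (1)
11. 2631.579ms @ 5 + 526.316ms (1)
12. 3157.895ms @ 6 + 1052.632ms (2)
13. 4210.526ms @ 8 + 394.737ms (3/4)
14. 4605.263ms @ 35/4 + 394.737ms (3/4)
15. 5000.0ms @ 19/2 + 789.474ms (3/2)
16. 5789.474ms @ 11 + 263.158ms (1/2)
17. 6052.632ms @ 23/2 + 263.158ms (1/2)

note 11 onset = 5b = 2631.579ms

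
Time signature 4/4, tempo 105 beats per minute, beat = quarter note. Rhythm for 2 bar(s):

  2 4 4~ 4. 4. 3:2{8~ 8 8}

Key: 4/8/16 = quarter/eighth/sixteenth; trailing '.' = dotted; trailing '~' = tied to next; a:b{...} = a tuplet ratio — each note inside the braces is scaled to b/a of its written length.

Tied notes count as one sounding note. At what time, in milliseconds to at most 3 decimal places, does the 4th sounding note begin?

1. 0.0ms @ 0 + 1142.857ms (2)
2. 1142.857ms @ 2 + 571.429ms (1)
3. 1714.286ms @ 3 + 1428.571ms (5/2)
4. 3142.857ms @ 11/2 + 857.143ms (3/2)
5. 4000.0ms @ 7 + 380.952ms (2/3)
6. 4380.952ms @ 23/3 + 190.476ms (1/3)

note 4 onset = 11/2b = 3142.857ms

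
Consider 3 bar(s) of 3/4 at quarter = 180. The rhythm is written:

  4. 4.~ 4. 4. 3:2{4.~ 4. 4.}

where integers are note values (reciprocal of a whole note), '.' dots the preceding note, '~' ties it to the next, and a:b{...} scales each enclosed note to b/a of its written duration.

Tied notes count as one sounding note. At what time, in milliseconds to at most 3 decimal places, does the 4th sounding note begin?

1. 0.0ms @ 0 + 500.0ms (3/2)
2. 500.0ms @ 3/2 + 1000.0ms (3)
3. 1500.0ms @ 9/2 + 500.0ms (3/2)
4. 2000.0ms @ 6 + 666.667ms (2)
5. 2666.667ms @ 8 + 333.333ms (1)

note 4 onset = 6b = 2000.0ms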